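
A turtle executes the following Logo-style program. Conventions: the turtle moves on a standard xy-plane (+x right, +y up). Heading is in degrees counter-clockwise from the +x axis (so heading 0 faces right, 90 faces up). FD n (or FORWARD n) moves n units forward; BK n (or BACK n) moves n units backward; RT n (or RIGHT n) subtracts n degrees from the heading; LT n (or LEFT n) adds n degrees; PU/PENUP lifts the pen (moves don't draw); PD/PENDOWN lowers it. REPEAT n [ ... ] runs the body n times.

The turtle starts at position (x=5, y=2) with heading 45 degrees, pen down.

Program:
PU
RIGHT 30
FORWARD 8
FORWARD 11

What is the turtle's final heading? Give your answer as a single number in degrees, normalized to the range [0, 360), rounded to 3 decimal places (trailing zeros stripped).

Executing turtle program step by step:
Start: pos=(5,2), heading=45, pen down
PU: pen up
RT 30: heading 45 -> 15
FD 8: (5,2) -> (12.727,4.071) [heading=15, move]
FD 11: (12.727,4.071) -> (23.353,6.918) [heading=15, move]
Final: pos=(23.353,6.918), heading=15, 0 segment(s) drawn

Answer: 15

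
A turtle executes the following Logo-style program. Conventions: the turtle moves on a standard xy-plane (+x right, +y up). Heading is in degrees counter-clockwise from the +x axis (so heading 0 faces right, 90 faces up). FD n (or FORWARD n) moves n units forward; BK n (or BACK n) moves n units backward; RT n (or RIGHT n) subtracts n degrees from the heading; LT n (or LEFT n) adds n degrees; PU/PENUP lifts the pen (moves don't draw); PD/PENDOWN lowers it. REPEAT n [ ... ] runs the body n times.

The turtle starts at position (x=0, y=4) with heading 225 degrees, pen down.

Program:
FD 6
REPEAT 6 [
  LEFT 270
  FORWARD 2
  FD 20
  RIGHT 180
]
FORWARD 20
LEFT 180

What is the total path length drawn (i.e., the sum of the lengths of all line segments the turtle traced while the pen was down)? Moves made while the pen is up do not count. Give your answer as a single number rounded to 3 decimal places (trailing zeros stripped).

Executing turtle program step by step:
Start: pos=(0,4), heading=225, pen down
FD 6: (0,4) -> (-4.243,-0.243) [heading=225, draw]
REPEAT 6 [
  -- iteration 1/6 --
  LT 270: heading 225 -> 135
  FD 2: (-4.243,-0.243) -> (-5.657,1.172) [heading=135, draw]
  FD 20: (-5.657,1.172) -> (-19.799,15.314) [heading=135, draw]
  RT 180: heading 135 -> 315
  -- iteration 2/6 --
  LT 270: heading 315 -> 225
  FD 2: (-19.799,15.314) -> (-21.213,13.899) [heading=225, draw]
  FD 20: (-21.213,13.899) -> (-35.355,-0.243) [heading=225, draw]
  RT 180: heading 225 -> 45
  -- iteration 3/6 --
  LT 270: heading 45 -> 315
  FD 2: (-35.355,-0.243) -> (-33.941,-1.657) [heading=315, draw]
  FD 20: (-33.941,-1.657) -> (-19.799,-15.799) [heading=315, draw]
  RT 180: heading 315 -> 135
  -- iteration 4/6 --
  LT 270: heading 135 -> 45
  FD 2: (-19.799,-15.799) -> (-18.385,-14.385) [heading=45, draw]
  FD 20: (-18.385,-14.385) -> (-4.243,-0.243) [heading=45, draw]
  RT 180: heading 45 -> 225
  -- iteration 5/6 --
  LT 270: heading 225 -> 135
  FD 2: (-4.243,-0.243) -> (-5.657,1.172) [heading=135, draw]
  FD 20: (-5.657,1.172) -> (-19.799,15.314) [heading=135, draw]
  RT 180: heading 135 -> 315
  -- iteration 6/6 --
  LT 270: heading 315 -> 225
  FD 2: (-19.799,15.314) -> (-21.213,13.899) [heading=225, draw]
  FD 20: (-21.213,13.899) -> (-35.355,-0.243) [heading=225, draw]
  RT 180: heading 225 -> 45
]
FD 20: (-35.355,-0.243) -> (-21.213,13.899) [heading=45, draw]
LT 180: heading 45 -> 225
Final: pos=(-21.213,13.899), heading=225, 14 segment(s) drawn

Segment lengths:
  seg 1: (0,4) -> (-4.243,-0.243), length = 6
  seg 2: (-4.243,-0.243) -> (-5.657,1.172), length = 2
  seg 3: (-5.657,1.172) -> (-19.799,15.314), length = 20
  seg 4: (-19.799,15.314) -> (-21.213,13.899), length = 2
  seg 5: (-21.213,13.899) -> (-35.355,-0.243), length = 20
  seg 6: (-35.355,-0.243) -> (-33.941,-1.657), length = 2
  seg 7: (-33.941,-1.657) -> (-19.799,-15.799), length = 20
  seg 8: (-19.799,-15.799) -> (-18.385,-14.385), length = 2
  seg 9: (-18.385,-14.385) -> (-4.243,-0.243), length = 20
  seg 10: (-4.243,-0.243) -> (-5.657,1.172), length = 2
  seg 11: (-5.657,1.172) -> (-19.799,15.314), length = 20
  seg 12: (-19.799,15.314) -> (-21.213,13.899), length = 2
  seg 13: (-21.213,13.899) -> (-35.355,-0.243), length = 20
  seg 14: (-35.355,-0.243) -> (-21.213,13.899), length = 20
Total = 158

Answer: 158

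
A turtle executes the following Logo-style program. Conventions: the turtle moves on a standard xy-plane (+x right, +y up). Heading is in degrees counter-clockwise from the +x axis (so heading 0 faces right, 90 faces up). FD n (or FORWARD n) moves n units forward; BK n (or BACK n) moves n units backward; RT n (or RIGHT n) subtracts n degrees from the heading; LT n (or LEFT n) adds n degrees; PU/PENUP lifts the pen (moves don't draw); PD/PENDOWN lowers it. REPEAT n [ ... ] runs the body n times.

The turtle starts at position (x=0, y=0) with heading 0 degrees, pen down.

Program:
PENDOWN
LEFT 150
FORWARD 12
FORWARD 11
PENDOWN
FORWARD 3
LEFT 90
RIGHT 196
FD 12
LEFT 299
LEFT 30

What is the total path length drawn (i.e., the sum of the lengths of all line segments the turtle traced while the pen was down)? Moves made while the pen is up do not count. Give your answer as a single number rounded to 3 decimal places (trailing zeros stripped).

Answer: 38

Derivation:
Executing turtle program step by step:
Start: pos=(0,0), heading=0, pen down
PD: pen down
LT 150: heading 0 -> 150
FD 12: (0,0) -> (-10.392,6) [heading=150, draw]
FD 11: (-10.392,6) -> (-19.919,11.5) [heading=150, draw]
PD: pen down
FD 3: (-19.919,11.5) -> (-22.517,13) [heading=150, draw]
LT 90: heading 150 -> 240
RT 196: heading 240 -> 44
FD 12: (-22.517,13) -> (-13.885,21.336) [heading=44, draw]
LT 299: heading 44 -> 343
LT 30: heading 343 -> 13
Final: pos=(-13.885,21.336), heading=13, 4 segment(s) drawn

Segment lengths:
  seg 1: (0,0) -> (-10.392,6), length = 12
  seg 2: (-10.392,6) -> (-19.919,11.5), length = 11
  seg 3: (-19.919,11.5) -> (-22.517,13), length = 3
  seg 4: (-22.517,13) -> (-13.885,21.336), length = 12
Total = 38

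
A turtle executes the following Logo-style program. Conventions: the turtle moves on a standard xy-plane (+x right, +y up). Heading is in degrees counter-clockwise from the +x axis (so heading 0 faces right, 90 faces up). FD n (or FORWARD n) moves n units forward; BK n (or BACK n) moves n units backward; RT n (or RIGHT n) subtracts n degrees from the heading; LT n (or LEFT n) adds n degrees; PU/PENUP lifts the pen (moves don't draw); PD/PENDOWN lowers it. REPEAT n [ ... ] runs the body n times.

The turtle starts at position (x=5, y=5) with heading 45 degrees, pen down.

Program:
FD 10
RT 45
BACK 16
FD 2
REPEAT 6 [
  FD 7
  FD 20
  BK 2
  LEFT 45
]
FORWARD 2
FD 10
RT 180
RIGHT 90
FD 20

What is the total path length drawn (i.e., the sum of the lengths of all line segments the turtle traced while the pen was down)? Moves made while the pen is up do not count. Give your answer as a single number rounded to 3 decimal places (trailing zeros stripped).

Answer: 234

Derivation:
Executing turtle program step by step:
Start: pos=(5,5), heading=45, pen down
FD 10: (5,5) -> (12.071,12.071) [heading=45, draw]
RT 45: heading 45 -> 0
BK 16: (12.071,12.071) -> (-3.929,12.071) [heading=0, draw]
FD 2: (-3.929,12.071) -> (-1.929,12.071) [heading=0, draw]
REPEAT 6 [
  -- iteration 1/6 --
  FD 7: (-1.929,12.071) -> (5.071,12.071) [heading=0, draw]
  FD 20: (5.071,12.071) -> (25.071,12.071) [heading=0, draw]
  BK 2: (25.071,12.071) -> (23.071,12.071) [heading=0, draw]
  LT 45: heading 0 -> 45
  -- iteration 2/6 --
  FD 7: (23.071,12.071) -> (28.021,17.021) [heading=45, draw]
  FD 20: (28.021,17.021) -> (42.163,31.163) [heading=45, draw]
  BK 2: (42.163,31.163) -> (40.749,29.749) [heading=45, draw]
  LT 45: heading 45 -> 90
  -- iteration 3/6 --
  FD 7: (40.749,29.749) -> (40.749,36.749) [heading=90, draw]
  FD 20: (40.749,36.749) -> (40.749,56.749) [heading=90, draw]
  BK 2: (40.749,56.749) -> (40.749,54.749) [heading=90, draw]
  LT 45: heading 90 -> 135
  -- iteration 4/6 --
  FD 7: (40.749,54.749) -> (35.799,59.698) [heading=135, draw]
  FD 20: (35.799,59.698) -> (21.657,73.841) [heading=135, draw]
  BK 2: (21.657,73.841) -> (23.071,72.426) [heading=135, draw]
  LT 45: heading 135 -> 180
  -- iteration 5/6 --
  FD 7: (23.071,72.426) -> (16.071,72.426) [heading=180, draw]
  FD 20: (16.071,72.426) -> (-3.929,72.426) [heading=180, draw]
  BK 2: (-3.929,72.426) -> (-1.929,72.426) [heading=180, draw]
  LT 45: heading 180 -> 225
  -- iteration 6/6 --
  FD 7: (-1.929,72.426) -> (-6.879,67.477) [heading=225, draw]
  FD 20: (-6.879,67.477) -> (-21.021,53.335) [heading=225, draw]
  BK 2: (-21.021,53.335) -> (-19.607,54.749) [heading=225, draw]
  LT 45: heading 225 -> 270
]
FD 2: (-19.607,54.749) -> (-19.607,52.749) [heading=270, draw]
FD 10: (-19.607,52.749) -> (-19.607,42.749) [heading=270, draw]
RT 180: heading 270 -> 90
RT 90: heading 90 -> 0
FD 20: (-19.607,42.749) -> (0.393,42.749) [heading=0, draw]
Final: pos=(0.393,42.749), heading=0, 24 segment(s) drawn

Segment lengths:
  seg 1: (5,5) -> (12.071,12.071), length = 10
  seg 2: (12.071,12.071) -> (-3.929,12.071), length = 16
  seg 3: (-3.929,12.071) -> (-1.929,12.071), length = 2
  seg 4: (-1.929,12.071) -> (5.071,12.071), length = 7
  seg 5: (5.071,12.071) -> (25.071,12.071), length = 20
  seg 6: (25.071,12.071) -> (23.071,12.071), length = 2
  seg 7: (23.071,12.071) -> (28.021,17.021), length = 7
  seg 8: (28.021,17.021) -> (42.163,31.163), length = 20
  seg 9: (42.163,31.163) -> (40.749,29.749), length = 2
  seg 10: (40.749,29.749) -> (40.749,36.749), length = 7
  seg 11: (40.749,36.749) -> (40.749,56.749), length = 20
  seg 12: (40.749,56.749) -> (40.749,54.749), length = 2
  seg 13: (40.749,54.749) -> (35.799,59.698), length = 7
  seg 14: (35.799,59.698) -> (21.657,73.841), length = 20
  seg 15: (21.657,73.841) -> (23.071,72.426), length = 2
  seg 16: (23.071,72.426) -> (16.071,72.426), length = 7
  seg 17: (16.071,72.426) -> (-3.929,72.426), length = 20
  seg 18: (-3.929,72.426) -> (-1.929,72.426), length = 2
  seg 19: (-1.929,72.426) -> (-6.879,67.477), length = 7
  seg 20: (-6.879,67.477) -> (-21.021,53.335), length = 20
  seg 21: (-21.021,53.335) -> (-19.607,54.749), length = 2
  seg 22: (-19.607,54.749) -> (-19.607,52.749), length = 2
  seg 23: (-19.607,52.749) -> (-19.607,42.749), length = 10
  seg 24: (-19.607,42.749) -> (0.393,42.749), length = 20
Total = 234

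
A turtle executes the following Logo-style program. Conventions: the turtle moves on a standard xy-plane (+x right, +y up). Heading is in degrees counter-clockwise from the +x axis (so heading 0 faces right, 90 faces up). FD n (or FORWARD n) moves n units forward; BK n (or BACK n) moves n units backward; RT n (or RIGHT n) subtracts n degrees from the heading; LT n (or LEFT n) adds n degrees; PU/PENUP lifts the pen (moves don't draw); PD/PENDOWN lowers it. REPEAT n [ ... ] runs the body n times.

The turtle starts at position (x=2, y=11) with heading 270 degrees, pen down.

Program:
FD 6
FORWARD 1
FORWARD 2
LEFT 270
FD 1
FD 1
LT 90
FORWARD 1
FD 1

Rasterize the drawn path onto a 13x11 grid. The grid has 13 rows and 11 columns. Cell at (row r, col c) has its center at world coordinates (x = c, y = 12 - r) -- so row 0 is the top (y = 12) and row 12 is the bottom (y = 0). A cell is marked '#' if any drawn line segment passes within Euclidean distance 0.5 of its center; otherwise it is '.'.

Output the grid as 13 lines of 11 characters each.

Segment 0: (2,11) -> (2,5)
Segment 1: (2,5) -> (2,4)
Segment 2: (2,4) -> (2,2)
Segment 3: (2,2) -> (1,2)
Segment 4: (1,2) -> (-0,2)
Segment 5: (-0,2) -> (-0,1)
Segment 6: (-0,1) -> (-0,0)

Answer: ...........
..#........
..#........
..#........
..#........
..#........
..#........
..#........
..#........
..#........
###........
#..........
#..........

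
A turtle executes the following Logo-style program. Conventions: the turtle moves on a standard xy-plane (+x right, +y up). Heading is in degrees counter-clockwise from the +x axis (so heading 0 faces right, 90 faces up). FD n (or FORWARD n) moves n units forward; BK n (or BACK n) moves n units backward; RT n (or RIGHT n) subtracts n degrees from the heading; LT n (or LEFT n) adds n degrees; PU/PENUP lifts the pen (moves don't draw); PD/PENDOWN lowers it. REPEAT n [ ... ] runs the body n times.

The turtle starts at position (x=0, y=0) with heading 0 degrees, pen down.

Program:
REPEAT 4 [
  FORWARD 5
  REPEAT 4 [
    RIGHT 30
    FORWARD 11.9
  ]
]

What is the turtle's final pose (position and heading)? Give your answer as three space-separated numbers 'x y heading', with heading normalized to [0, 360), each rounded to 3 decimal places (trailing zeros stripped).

Answer: 15.306 -38.461 240

Derivation:
Executing turtle program step by step:
Start: pos=(0,0), heading=0, pen down
REPEAT 4 [
  -- iteration 1/4 --
  FD 5: (0,0) -> (5,0) [heading=0, draw]
  REPEAT 4 [
    -- iteration 1/4 --
    RT 30: heading 0 -> 330
    FD 11.9: (5,0) -> (15.306,-5.95) [heading=330, draw]
    -- iteration 2/4 --
    RT 30: heading 330 -> 300
    FD 11.9: (15.306,-5.95) -> (21.256,-16.256) [heading=300, draw]
    -- iteration 3/4 --
    RT 30: heading 300 -> 270
    FD 11.9: (21.256,-16.256) -> (21.256,-28.156) [heading=270, draw]
    -- iteration 4/4 --
    RT 30: heading 270 -> 240
    FD 11.9: (21.256,-28.156) -> (15.306,-38.461) [heading=240, draw]
  ]
  -- iteration 2/4 --
  FD 5: (15.306,-38.461) -> (12.806,-42.792) [heading=240, draw]
  REPEAT 4 [
    -- iteration 1/4 --
    RT 30: heading 240 -> 210
    FD 11.9: (12.806,-42.792) -> (2.5,-48.742) [heading=210, draw]
    -- iteration 2/4 --
    RT 30: heading 210 -> 180
    FD 11.9: (2.5,-48.742) -> (-9.4,-48.742) [heading=180, draw]
    -- iteration 3/4 --
    RT 30: heading 180 -> 150
    FD 11.9: (-9.4,-48.742) -> (-19.706,-42.792) [heading=150, draw]
    -- iteration 4/4 --
    RT 30: heading 150 -> 120
    FD 11.9: (-19.706,-42.792) -> (-25.656,-32.486) [heading=120, draw]
  ]
  -- iteration 3/4 --
  FD 5: (-25.656,-32.486) -> (-28.156,-28.156) [heading=120, draw]
  REPEAT 4 [
    -- iteration 1/4 --
    RT 30: heading 120 -> 90
    FD 11.9: (-28.156,-28.156) -> (-28.156,-16.256) [heading=90, draw]
    -- iteration 2/4 --
    RT 30: heading 90 -> 60
    FD 11.9: (-28.156,-16.256) -> (-22.206,-5.95) [heading=60, draw]
    -- iteration 3/4 --
    RT 30: heading 60 -> 30
    FD 11.9: (-22.206,-5.95) -> (-11.9,0) [heading=30, draw]
    -- iteration 4/4 --
    RT 30: heading 30 -> 0
    FD 11.9: (-11.9,0) -> (0,0) [heading=0, draw]
  ]
  -- iteration 4/4 --
  FD 5: (0,0) -> (5,0) [heading=0, draw]
  REPEAT 4 [
    -- iteration 1/4 --
    RT 30: heading 0 -> 330
    FD 11.9: (5,0) -> (15.306,-5.95) [heading=330, draw]
    -- iteration 2/4 --
    RT 30: heading 330 -> 300
    FD 11.9: (15.306,-5.95) -> (21.256,-16.256) [heading=300, draw]
    -- iteration 3/4 --
    RT 30: heading 300 -> 270
    FD 11.9: (21.256,-16.256) -> (21.256,-28.156) [heading=270, draw]
    -- iteration 4/4 --
    RT 30: heading 270 -> 240
    FD 11.9: (21.256,-28.156) -> (15.306,-38.461) [heading=240, draw]
  ]
]
Final: pos=(15.306,-38.461), heading=240, 20 segment(s) drawn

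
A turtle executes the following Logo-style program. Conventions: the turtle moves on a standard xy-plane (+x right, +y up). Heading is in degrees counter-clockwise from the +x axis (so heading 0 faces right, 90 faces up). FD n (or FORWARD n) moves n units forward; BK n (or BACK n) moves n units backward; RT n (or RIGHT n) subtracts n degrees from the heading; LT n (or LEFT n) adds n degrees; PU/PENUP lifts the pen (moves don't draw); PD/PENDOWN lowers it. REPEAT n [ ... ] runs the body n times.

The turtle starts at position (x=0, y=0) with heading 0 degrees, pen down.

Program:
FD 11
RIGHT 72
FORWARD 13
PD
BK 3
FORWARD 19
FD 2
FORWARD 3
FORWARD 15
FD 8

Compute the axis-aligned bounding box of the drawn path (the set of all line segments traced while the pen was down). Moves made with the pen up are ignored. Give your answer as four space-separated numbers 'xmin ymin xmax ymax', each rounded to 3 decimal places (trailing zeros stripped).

Executing turtle program step by step:
Start: pos=(0,0), heading=0, pen down
FD 11: (0,0) -> (11,0) [heading=0, draw]
RT 72: heading 0 -> 288
FD 13: (11,0) -> (15.017,-12.364) [heading=288, draw]
PD: pen down
BK 3: (15.017,-12.364) -> (14.09,-9.511) [heading=288, draw]
FD 19: (14.09,-9.511) -> (19.961,-27.581) [heading=288, draw]
FD 2: (19.961,-27.581) -> (20.58,-29.483) [heading=288, draw]
FD 3: (20.58,-29.483) -> (21.507,-32.336) [heading=288, draw]
FD 15: (21.507,-32.336) -> (26.142,-46.602) [heading=288, draw]
FD 8: (26.142,-46.602) -> (28.614,-54.21) [heading=288, draw]
Final: pos=(28.614,-54.21), heading=288, 8 segment(s) drawn

Segment endpoints: x in {0, 11, 14.09, 15.017, 19.961, 20.58, 21.507, 26.142, 28.614}, y in {-54.21, -46.602, -32.336, -29.483, -27.581, -12.364, -9.511, 0}
xmin=0, ymin=-54.21, xmax=28.614, ymax=0

Answer: 0 -54.21 28.614 0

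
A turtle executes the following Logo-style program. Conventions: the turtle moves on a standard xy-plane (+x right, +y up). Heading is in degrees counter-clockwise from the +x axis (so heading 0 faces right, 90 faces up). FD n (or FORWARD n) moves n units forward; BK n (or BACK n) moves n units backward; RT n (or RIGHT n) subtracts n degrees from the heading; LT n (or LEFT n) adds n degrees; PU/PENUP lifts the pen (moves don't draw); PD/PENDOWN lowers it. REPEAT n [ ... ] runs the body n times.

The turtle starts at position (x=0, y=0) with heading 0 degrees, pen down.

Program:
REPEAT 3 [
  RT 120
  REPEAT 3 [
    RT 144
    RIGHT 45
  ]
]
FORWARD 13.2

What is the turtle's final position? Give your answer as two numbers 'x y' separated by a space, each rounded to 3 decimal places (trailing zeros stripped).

Executing turtle program step by step:
Start: pos=(0,0), heading=0, pen down
REPEAT 3 [
  -- iteration 1/3 --
  RT 120: heading 0 -> 240
  REPEAT 3 [
    -- iteration 1/3 --
    RT 144: heading 240 -> 96
    RT 45: heading 96 -> 51
    -- iteration 2/3 --
    RT 144: heading 51 -> 267
    RT 45: heading 267 -> 222
    -- iteration 3/3 --
    RT 144: heading 222 -> 78
    RT 45: heading 78 -> 33
  ]
  -- iteration 2/3 --
  RT 120: heading 33 -> 273
  REPEAT 3 [
    -- iteration 1/3 --
    RT 144: heading 273 -> 129
    RT 45: heading 129 -> 84
    -- iteration 2/3 --
    RT 144: heading 84 -> 300
    RT 45: heading 300 -> 255
    -- iteration 3/3 --
    RT 144: heading 255 -> 111
    RT 45: heading 111 -> 66
  ]
  -- iteration 3/3 --
  RT 120: heading 66 -> 306
  REPEAT 3 [
    -- iteration 1/3 --
    RT 144: heading 306 -> 162
    RT 45: heading 162 -> 117
    -- iteration 2/3 --
    RT 144: heading 117 -> 333
    RT 45: heading 333 -> 288
    -- iteration 3/3 --
    RT 144: heading 288 -> 144
    RT 45: heading 144 -> 99
  ]
]
FD 13.2: (0,0) -> (-2.065,13.037) [heading=99, draw]
Final: pos=(-2.065,13.037), heading=99, 1 segment(s) drawn

Answer: -2.065 13.037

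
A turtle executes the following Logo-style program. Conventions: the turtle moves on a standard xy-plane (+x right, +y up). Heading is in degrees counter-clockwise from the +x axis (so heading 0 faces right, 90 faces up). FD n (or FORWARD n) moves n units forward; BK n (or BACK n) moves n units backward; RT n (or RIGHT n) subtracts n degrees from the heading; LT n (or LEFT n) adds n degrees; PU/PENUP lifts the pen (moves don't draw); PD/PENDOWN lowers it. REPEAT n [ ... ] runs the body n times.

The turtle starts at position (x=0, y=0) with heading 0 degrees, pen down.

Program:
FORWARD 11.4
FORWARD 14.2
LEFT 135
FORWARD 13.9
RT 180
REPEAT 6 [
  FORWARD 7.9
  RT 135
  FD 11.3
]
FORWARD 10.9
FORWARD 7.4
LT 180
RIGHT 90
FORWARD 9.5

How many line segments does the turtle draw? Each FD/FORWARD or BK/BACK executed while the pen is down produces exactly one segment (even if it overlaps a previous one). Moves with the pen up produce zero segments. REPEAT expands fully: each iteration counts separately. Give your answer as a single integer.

Answer: 18

Derivation:
Executing turtle program step by step:
Start: pos=(0,0), heading=0, pen down
FD 11.4: (0,0) -> (11.4,0) [heading=0, draw]
FD 14.2: (11.4,0) -> (25.6,0) [heading=0, draw]
LT 135: heading 0 -> 135
FD 13.9: (25.6,0) -> (15.771,9.829) [heading=135, draw]
RT 180: heading 135 -> 315
REPEAT 6 [
  -- iteration 1/6 --
  FD 7.9: (15.771,9.829) -> (21.357,4.243) [heading=315, draw]
  RT 135: heading 315 -> 180
  FD 11.3: (21.357,4.243) -> (10.057,4.243) [heading=180, draw]
  -- iteration 2/6 --
  FD 7.9: (10.057,4.243) -> (2.157,4.243) [heading=180, draw]
  RT 135: heading 180 -> 45
  FD 11.3: (2.157,4.243) -> (10.148,12.233) [heading=45, draw]
  -- iteration 3/6 --
  FD 7.9: (10.148,12.233) -> (15.734,17.819) [heading=45, draw]
  RT 135: heading 45 -> 270
  FD 11.3: (15.734,17.819) -> (15.734,6.519) [heading=270, draw]
  -- iteration 4/6 --
  FD 7.9: (15.734,6.519) -> (15.734,-1.381) [heading=270, draw]
  RT 135: heading 270 -> 135
  FD 11.3: (15.734,-1.381) -> (7.744,6.609) [heading=135, draw]
  -- iteration 5/6 --
  FD 7.9: (7.744,6.609) -> (2.157,12.196) [heading=135, draw]
  RT 135: heading 135 -> 0
  FD 11.3: (2.157,12.196) -> (13.457,12.196) [heading=0, draw]
  -- iteration 6/6 --
  FD 7.9: (13.457,12.196) -> (21.357,12.196) [heading=0, draw]
  RT 135: heading 0 -> 225
  FD 11.3: (21.357,12.196) -> (13.367,4.205) [heading=225, draw]
]
FD 10.9: (13.367,4.205) -> (5.66,-3.502) [heading=225, draw]
FD 7.4: (5.66,-3.502) -> (0.427,-8.735) [heading=225, draw]
LT 180: heading 225 -> 45
RT 90: heading 45 -> 315
FD 9.5: (0.427,-8.735) -> (7.145,-15.452) [heading=315, draw]
Final: pos=(7.145,-15.452), heading=315, 18 segment(s) drawn
Segments drawn: 18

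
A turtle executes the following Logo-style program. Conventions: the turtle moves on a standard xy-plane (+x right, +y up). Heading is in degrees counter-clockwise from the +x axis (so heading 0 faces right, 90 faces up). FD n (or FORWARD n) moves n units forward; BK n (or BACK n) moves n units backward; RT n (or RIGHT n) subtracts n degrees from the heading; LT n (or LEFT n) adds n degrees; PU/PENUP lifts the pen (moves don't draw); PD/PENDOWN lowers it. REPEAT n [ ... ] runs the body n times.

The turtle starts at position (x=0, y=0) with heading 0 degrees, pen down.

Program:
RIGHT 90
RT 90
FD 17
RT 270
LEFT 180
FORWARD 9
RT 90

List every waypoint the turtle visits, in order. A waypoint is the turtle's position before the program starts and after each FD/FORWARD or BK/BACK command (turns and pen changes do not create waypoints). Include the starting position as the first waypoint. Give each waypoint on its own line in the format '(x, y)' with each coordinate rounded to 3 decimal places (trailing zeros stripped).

Answer: (0, 0)
(-17, 0)
(-17, 9)

Derivation:
Executing turtle program step by step:
Start: pos=(0,0), heading=0, pen down
RT 90: heading 0 -> 270
RT 90: heading 270 -> 180
FD 17: (0,0) -> (-17,0) [heading=180, draw]
RT 270: heading 180 -> 270
LT 180: heading 270 -> 90
FD 9: (-17,0) -> (-17,9) [heading=90, draw]
RT 90: heading 90 -> 0
Final: pos=(-17,9), heading=0, 2 segment(s) drawn
Waypoints (3 total):
(0, 0)
(-17, 0)
(-17, 9)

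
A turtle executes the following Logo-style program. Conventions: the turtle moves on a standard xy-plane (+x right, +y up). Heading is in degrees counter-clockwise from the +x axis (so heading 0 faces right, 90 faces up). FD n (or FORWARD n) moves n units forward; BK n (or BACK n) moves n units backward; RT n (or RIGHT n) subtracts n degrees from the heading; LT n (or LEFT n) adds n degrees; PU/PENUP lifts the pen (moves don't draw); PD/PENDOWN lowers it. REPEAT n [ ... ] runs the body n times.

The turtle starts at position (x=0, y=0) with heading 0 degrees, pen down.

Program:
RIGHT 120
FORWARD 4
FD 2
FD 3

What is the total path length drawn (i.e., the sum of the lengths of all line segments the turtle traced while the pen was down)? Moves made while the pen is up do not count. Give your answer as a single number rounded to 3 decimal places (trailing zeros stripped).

Answer: 9

Derivation:
Executing turtle program step by step:
Start: pos=(0,0), heading=0, pen down
RT 120: heading 0 -> 240
FD 4: (0,0) -> (-2,-3.464) [heading=240, draw]
FD 2: (-2,-3.464) -> (-3,-5.196) [heading=240, draw]
FD 3: (-3,-5.196) -> (-4.5,-7.794) [heading=240, draw]
Final: pos=(-4.5,-7.794), heading=240, 3 segment(s) drawn

Segment lengths:
  seg 1: (0,0) -> (-2,-3.464), length = 4
  seg 2: (-2,-3.464) -> (-3,-5.196), length = 2
  seg 3: (-3,-5.196) -> (-4.5,-7.794), length = 3
Total = 9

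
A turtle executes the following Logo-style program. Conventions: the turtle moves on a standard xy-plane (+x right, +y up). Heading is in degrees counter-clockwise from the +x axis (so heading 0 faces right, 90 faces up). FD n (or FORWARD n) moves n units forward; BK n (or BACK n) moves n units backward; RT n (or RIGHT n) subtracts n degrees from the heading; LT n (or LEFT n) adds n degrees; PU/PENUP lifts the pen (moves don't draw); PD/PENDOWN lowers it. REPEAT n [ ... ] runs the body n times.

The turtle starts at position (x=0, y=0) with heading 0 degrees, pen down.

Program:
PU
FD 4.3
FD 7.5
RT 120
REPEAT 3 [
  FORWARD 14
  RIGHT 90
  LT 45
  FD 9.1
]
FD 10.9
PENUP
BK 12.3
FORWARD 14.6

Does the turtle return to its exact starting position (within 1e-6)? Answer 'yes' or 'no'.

Executing turtle program step by step:
Start: pos=(0,0), heading=0, pen down
PU: pen up
FD 4.3: (0,0) -> (4.3,0) [heading=0, move]
FD 7.5: (4.3,0) -> (11.8,0) [heading=0, move]
RT 120: heading 0 -> 240
REPEAT 3 [
  -- iteration 1/3 --
  FD 14: (11.8,0) -> (4.8,-12.124) [heading=240, move]
  RT 90: heading 240 -> 150
  LT 45: heading 150 -> 195
  FD 9.1: (4.8,-12.124) -> (-3.99,-14.48) [heading=195, move]
  -- iteration 2/3 --
  FD 14: (-3.99,-14.48) -> (-17.513,-18.103) [heading=195, move]
  RT 90: heading 195 -> 105
  LT 45: heading 105 -> 150
  FD 9.1: (-17.513,-18.103) -> (-25.394,-13.553) [heading=150, move]
  -- iteration 3/3 --
  FD 14: (-25.394,-13.553) -> (-37.518,-6.553) [heading=150, move]
  RT 90: heading 150 -> 60
  LT 45: heading 60 -> 105
  FD 9.1: (-37.518,-6.553) -> (-39.873,2.237) [heading=105, move]
]
FD 10.9: (-39.873,2.237) -> (-42.694,12.765) [heading=105, move]
PU: pen up
BK 12.3: (-42.694,12.765) -> (-39.511,0.885) [heading=105, move]
FD 14.6: (-39.511,0.885) -> (-43.29,14.987) [heading=105, move]
Final: pos=(-43.29,14.987), heading=105, 0 segment(s) drawn

Start position: (0, 0)
Final position: (-43.29, 14.987)
Distance = 45.811; >= 1e-6 -> NOT closed

Answer: no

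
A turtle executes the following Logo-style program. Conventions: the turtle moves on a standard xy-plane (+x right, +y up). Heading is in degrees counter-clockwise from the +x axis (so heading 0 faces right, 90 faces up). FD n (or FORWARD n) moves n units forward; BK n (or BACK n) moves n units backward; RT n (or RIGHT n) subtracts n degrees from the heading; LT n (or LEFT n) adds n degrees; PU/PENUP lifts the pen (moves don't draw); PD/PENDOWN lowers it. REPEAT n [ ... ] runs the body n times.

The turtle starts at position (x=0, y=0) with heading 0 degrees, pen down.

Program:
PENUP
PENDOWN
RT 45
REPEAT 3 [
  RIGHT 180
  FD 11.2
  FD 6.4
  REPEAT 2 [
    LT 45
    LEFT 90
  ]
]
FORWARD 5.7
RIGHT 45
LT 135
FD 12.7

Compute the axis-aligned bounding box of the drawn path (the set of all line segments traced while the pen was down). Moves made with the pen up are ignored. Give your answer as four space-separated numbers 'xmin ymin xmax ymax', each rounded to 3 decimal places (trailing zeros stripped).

Executing turtle program step by step:
Start: pos=(0,0), heading=0, pen down
PU: pen up
PD: pen down
RT 45: heading 0 -> 315
REPEAT 3 [
  -- iteration 1/3 --
  RT 180: heading 315 -> 135
  FD 11.2: (0,0) -> (-7.92,7.92) [heading=135, draw]
  FD 6.4: (-7.92,7.92) -> (-12.445,12.445) [heading=135, draw]
  REPEAT 2 [
    -- iteration 1/2 --
    LT 45: heading 135 -> 180
    LT 90: heading 180 -> 270
    -- iteration 2/2 --
    LT 45: heading 270 -> 315
    LT 90: heading 315 -> 45
  ]
  -- iteration 2/3 --
  RT 180: heading 45 -> 225
  FD 11.2: (-12.445,12.445) -> (-20.365,4.525) [heading=225, draw]
  FD 6.4: (-20.365,4.525) -> (-24.89,0) [heading=225, draw]
  REPEAT 2 [
    -- iteration 1/2 --
    LT 45: heading 225 -> 270
    LT 90: heading 270 -> 0
    -- iteration 2/2 --
    LT 45: heading 0 -> 45
    LT 90: heading 45 -> 135
  ]
  -- iteration 3/3 --
  RT 180: heading 135 -> 315
  FD 11.2: (-24.89,0) -> (-16.971,-7.92) [heading=315, draw]
  FD 6.4: (-16.971,-7.92) -> (-12.445,-12.445) [heading=315, draw]
  REPEAT 2 [
    -- iteration 1/2 --
    LT 45: heading 315 -> 0
    LT 90: heading 0 -> 90
    -- iteration 2/2 --
    LT 45: heading 90 -> 135
    LT 90: heading 135 -> 225
  ]
]
FD 5.7: (-12.445,-12.445) -> (-16.476,-16.476) [heading=225, draw]
RT 45: heading 225 -> 180
LT 135: heading 180 -> 315
FD 12.7: (-16.476,-16.476) -> (-7.495,-25.456) [heading=315, draw]
Final: pos=(-7.495,-25.456), heading=315, 8 segment(s) drawn

Segment endpoints: x in {-24.89, -20.365, -16.971, -16.476, -12.445, -12.445, -7.92, -7.495, 0}, y in {-25.456, -16.476, -12.445, -7.92, 0, 0, 4.525, 7.92, 12.445}
xmin=-24.89, ymin=-25.456, xmax=0, ymax=12.445

Answer: -24.89 -25.456 0 12.445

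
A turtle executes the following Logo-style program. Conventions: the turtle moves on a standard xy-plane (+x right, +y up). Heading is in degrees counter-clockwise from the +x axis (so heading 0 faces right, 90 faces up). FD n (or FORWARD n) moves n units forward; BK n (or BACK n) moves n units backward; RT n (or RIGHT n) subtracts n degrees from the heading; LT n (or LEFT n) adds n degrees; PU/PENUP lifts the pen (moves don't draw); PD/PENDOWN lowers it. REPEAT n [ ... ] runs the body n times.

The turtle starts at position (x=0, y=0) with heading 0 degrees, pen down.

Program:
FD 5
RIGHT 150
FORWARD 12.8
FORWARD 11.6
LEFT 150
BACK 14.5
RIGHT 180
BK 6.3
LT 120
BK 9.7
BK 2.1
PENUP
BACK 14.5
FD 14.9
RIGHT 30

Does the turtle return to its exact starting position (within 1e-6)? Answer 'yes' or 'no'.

Executing turtle program step by step:
Start: pos=(0,0), heading=0, pen down
FD 5: (0,0) -> (5,0) [heading=0, draw]
RT 150: heading 0 -> 210
FD 12.8: (5,0) -> (-6.085,-6.4) [heading=210, draw]
FD 11.6: (-6.085,-6.4) -> (-16.131,-12.2) [heading=210, draw]
LT 150: heading 210 -> 0
BK 14.5: (-16.131,-12.2) -> (-30.631,-12.2) [heading=0, draw]
RT 180: heading 0 -> 180
BK 6.3: (-30.631,-12.2) -> (-24.331,-12.2) [heading=180, draw]
LT 120: heading 180 -> 300
BK 9.7: (-24.331,-12.2) -> (-29.181,-3.8) [heading=300, draw]
BK 2.1: (-29.181,-3.8) -> (-30.231,-1.981) [heading=300, draw]
PU: pen up
BK 14.5: (-30.231,-1.981) -> (-37.481,10.576) [heading=300, move]
FD 14.9: (-37.481,10.576) -> (-30.031,-2.327) [heading=300, move]
RT 30: heading 300 -> 270
Final: pos=(-30.031,-2.327), heading=270, 7 segment(s) drawn

Start position: (0, 0)
Final position: (-30.031, -2.327)
Distance = 30.121; >= 1e-6 -> NOT closed

Answer: no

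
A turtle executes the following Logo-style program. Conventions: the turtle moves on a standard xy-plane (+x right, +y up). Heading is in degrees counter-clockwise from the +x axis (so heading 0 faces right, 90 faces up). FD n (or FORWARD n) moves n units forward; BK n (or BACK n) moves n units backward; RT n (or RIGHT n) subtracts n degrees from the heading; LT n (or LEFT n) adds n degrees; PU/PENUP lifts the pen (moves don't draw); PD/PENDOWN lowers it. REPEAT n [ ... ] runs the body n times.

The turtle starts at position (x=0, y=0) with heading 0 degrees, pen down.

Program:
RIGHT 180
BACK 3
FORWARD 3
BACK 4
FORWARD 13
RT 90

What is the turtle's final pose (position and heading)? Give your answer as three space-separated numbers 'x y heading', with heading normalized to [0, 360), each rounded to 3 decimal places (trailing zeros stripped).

Executing turtle program step by step:
Start: pos=(0,0), heading=0, pen down
RT 180: heading 0 -> 180
BK 3: (0,0) -> (3,0) [heading=180, draw]
FD 3: (3,0) -> (0,0) [heading=180, draw]
BK 4: (0,0) -> (4,0) [heading=180, draw]
FD 13: (4,0) -> (-9,0) [heading=180, draw]
RT 90: heading 180 -> 90
Final: pos=(-9,0), heading=90, 4 segment(s) drawn

Answer: -9 0 90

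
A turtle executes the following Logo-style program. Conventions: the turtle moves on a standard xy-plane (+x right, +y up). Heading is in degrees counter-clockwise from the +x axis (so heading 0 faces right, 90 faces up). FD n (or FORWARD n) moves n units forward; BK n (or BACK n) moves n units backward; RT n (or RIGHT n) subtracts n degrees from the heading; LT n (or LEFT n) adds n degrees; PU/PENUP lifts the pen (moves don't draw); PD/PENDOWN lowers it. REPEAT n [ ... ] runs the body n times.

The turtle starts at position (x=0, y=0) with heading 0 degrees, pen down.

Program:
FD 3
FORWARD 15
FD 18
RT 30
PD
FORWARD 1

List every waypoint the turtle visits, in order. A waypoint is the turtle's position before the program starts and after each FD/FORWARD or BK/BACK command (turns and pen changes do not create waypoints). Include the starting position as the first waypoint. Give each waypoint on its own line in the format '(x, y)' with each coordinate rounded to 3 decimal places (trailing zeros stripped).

Answer: (0, 0)
(3, 0)
(18, 0)
(36, 0)
(36.866, -0.5)

Derivation:
Executing turtle program step by step:
Start: pos=(0,0), heading=0, pen down
FD 3: (0,0) -> (3,0) [heading=0, draw]
FD 15: (3,0) -> (18,0) [heading=0, draw]
FD 18: (18,0) -> (36,0) [heading=0, draw]
RT 30: heading 0 -> 330
PD: pen down
FD 1: (36,0) -> (36.866,-0.5) [heading=330, draw]
Final: pos=(36.866,-0.5), heading=330, 4 segment(s) drawn
Waypoints (5 total):
(0, 0)
(3, 0)
(18, 0)
(36, 0)
(36.866, -0.5)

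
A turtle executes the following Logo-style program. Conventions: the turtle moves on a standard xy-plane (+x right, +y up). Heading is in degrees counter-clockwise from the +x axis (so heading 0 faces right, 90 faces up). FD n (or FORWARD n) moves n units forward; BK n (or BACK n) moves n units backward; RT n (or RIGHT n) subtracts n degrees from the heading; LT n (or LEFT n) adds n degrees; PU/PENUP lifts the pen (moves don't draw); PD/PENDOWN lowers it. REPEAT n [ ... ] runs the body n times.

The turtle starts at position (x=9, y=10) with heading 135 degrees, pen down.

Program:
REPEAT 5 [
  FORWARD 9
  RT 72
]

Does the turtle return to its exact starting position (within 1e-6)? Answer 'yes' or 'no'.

Answer: yes

Derivation:
Executing turtle program step by step:
Start: pos=(9,10), heading=135, pen down
REPEAT 5 [
  -- iteration 1/5 --
  FD 9: (9,10) -> (2.636,16.364) [heading=135, draw]
  RT 72: heading 135 -> 63
  -- iteration 2/5 --
  FD 9: (2.636,16.364) -> (6.722,24.383) [heading=63, draw]
  RT 72: heading 63 -> 351
  -- iteration 3/5 --
  FD 9: (6.722,24.383) -> (15.611,22.975) [heading=351, draw]
  RT 72: heading 351 -> 279
  -- iteration 4/5 --
  FD 9: (15.611,22.975) -> (17.019,14.086) [heading=279, draw]
  RT 72: heading 279 -> 207
  -- iteration 5/5 --
  FD 9: (17.019,14.086) -> (9,10) [heading=207, draw]
  RT 72: heading 207 -> 135
]
Final: pos=(9,10), heading=135, 5 segment(s) drawn

Start position: (9, 10)
Final position: (9, 10)
Distance = 0; < 1e-6 -> CLOSED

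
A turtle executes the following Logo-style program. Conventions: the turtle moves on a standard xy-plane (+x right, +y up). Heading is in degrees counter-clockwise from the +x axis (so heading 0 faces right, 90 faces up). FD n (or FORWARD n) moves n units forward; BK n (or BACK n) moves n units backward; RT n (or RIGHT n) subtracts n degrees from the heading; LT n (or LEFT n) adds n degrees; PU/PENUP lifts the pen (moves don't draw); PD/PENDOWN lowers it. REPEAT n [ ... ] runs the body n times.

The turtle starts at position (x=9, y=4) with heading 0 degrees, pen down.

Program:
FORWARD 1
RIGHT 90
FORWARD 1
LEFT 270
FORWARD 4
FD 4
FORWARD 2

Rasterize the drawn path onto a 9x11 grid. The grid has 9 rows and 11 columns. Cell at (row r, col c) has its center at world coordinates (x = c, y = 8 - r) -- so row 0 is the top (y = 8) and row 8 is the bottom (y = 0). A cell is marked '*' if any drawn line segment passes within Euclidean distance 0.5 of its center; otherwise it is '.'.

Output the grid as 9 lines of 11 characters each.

Answer: ...........
...........
...........
...........
.........**
***********
...........
...........
...........

Derivation:
Segment 0: (9,4) -> (10,4)
Segment 1: (10,4) -> (10,3)
Segment 2: (10,3) -> (6,3)
Segment 3: (6,3) -> (2,3)
Segment 4: (2,3) -> (0,3)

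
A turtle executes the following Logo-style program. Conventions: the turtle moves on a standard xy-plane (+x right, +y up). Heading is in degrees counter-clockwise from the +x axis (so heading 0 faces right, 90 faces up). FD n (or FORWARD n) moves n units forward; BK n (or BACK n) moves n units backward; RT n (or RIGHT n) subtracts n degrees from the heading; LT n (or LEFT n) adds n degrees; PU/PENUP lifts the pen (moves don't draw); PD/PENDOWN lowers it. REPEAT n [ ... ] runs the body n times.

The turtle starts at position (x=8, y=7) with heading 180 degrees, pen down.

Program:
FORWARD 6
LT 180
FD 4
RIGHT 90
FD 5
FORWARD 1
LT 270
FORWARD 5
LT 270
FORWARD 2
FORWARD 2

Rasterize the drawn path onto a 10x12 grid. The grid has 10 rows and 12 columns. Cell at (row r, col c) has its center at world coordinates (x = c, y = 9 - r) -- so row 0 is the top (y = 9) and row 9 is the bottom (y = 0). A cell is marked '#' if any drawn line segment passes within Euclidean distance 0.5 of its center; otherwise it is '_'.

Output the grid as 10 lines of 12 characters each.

Answer: ____________
____________
__#######___
______#_____
_#____#_____
_#____#_____
_#____#_____
_#____#_____
_######_____
____________

Derivation:
Segment 0: (8,7) -> (2,7)
Segment 1: (2,7) -> (6,7)
Segment 2: (6,7) -> (6,2)
Segment 3: (6,2) -> (6,1)
Segment 4: (6,1) -> (1,1)
Segment 5: (1,1) -> (1,3)
Segment 6: (1,3) -> (1,5)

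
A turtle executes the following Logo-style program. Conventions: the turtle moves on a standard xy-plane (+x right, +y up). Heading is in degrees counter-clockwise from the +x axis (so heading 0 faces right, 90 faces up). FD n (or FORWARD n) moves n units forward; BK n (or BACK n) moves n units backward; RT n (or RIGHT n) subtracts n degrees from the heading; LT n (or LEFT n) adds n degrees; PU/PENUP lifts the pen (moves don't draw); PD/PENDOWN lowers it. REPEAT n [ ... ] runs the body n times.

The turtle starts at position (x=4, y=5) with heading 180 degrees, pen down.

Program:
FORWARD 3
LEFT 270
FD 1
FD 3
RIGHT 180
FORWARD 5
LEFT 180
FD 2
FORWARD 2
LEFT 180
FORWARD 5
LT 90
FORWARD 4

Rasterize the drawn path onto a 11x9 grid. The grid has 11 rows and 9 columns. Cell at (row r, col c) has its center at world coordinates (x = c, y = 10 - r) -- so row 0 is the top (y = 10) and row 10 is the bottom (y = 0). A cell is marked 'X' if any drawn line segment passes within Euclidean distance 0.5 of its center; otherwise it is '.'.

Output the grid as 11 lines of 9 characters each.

Segment 0: (4,5) -> (1,5)
Segment 1: (1,5) -> (1,6)
Segment 2: (1,6) -> (1,9)
Segment 3: (1,9) -> (1,4)
Segment 4: (1,4) -> (1,6)
Segment 5: (1,6) -> (1,8)
Segment 6: (1,8) -> (1,3)
Segment 7: (1,3) -> (5,3)

Answer: .........
.X.......
.X.......
.X.......
.X.......
.XXXX....
.X.......
.XXXXX...
.........
.........
.........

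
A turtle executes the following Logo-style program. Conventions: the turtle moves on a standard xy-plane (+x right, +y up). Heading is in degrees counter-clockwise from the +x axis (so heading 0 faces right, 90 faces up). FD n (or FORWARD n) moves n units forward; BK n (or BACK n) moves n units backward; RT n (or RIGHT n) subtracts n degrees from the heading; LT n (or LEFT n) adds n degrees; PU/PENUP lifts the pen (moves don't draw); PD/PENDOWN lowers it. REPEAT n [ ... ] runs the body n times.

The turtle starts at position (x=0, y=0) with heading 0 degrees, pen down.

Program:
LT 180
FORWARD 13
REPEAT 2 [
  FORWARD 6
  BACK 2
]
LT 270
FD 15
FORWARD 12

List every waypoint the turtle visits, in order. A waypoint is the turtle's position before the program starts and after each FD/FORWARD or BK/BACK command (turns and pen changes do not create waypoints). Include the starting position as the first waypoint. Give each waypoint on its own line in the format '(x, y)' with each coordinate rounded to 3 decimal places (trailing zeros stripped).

Executing turtle program step by step:
Start: pos=(0,0), heading=0, pen down
LT 180: heading 0 -> 180
FD 13: (0,0) -> (-13,0) [heading=180, draw]
REPEAT 2 [
  -- iteration 1/2 --
  FD 6: (-13,0) -> (-19,0) [heading=180, draw]
  BK 2: (-19,0) -> (-17,0) [heading=180, draw]
  -- iteration 2/2 --
  FD 6: (-17,0) -> (-23,0) [heading=180, draw]
  BK 2: (-23,0) -> (-21,0) [heading=180, draw]
]
LT 270: heading 180 -> 90
FD 15: (-21,0) -> (-21,15) [heading=90, draw]
FD 12: (-21,15) -> (-21,27) [heading=90, draw]
Final: pos=(-21,27), heading=90, 7 segment(s) drawn
Waypoints (8 total):
(0, 0)
(-13, 0)
(-19, 0)
(-17, 0)
(-23, 0)
(-21, 0)
(-21, 15)
(-21, 27)

Answer: (0, 0)
(-13, 0)
(-19, 0)
(-17, 0)
(-23, 0)
(-21, 0)
(-21, 15)
(-21, 27)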